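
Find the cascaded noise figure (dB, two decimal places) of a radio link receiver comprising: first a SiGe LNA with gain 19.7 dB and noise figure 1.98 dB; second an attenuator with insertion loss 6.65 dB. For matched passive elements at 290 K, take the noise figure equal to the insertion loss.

2.09 dB

Convert to linear (a loss of L dB is a gain of −L dB): F_i = 10^(NF_i/10), G_i = 10^(G_i,dB/10)
  Stage 1: F_1 = 10^(1.98/10) = 1.578, G_1 = 10^(19.7/10) = 93.33
  Stage 2: F_2 = 10^(6.65/10) = 4.624, G_2 = 10^(−6.65/10) = 0.2163
Friis cascade:
  F = 1.578 + (4.624 − 1)/93.33 = 1.616
NF = 10 log₁₀(1.616) = 2.09 dB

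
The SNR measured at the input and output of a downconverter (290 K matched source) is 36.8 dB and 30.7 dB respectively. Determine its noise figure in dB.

6.1 dB

NF (dB) = SNR_in(dB) − SNR_out(dB) when the source is at T₀
NF = 36.8 − 30.7 = 6.1 dB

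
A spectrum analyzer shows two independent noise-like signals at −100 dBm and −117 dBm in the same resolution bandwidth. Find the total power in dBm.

−99.9 dBm

Convert to linear, add, convert back:
P₁ = 1.00×10⁻¹³ W, P₂ = 2.00×10⁻¹⁵ W
P_tot = 1.02×10⁻¹³ W → 10 log₁₀(P_tot / 10⁻³) = −99.9 dBm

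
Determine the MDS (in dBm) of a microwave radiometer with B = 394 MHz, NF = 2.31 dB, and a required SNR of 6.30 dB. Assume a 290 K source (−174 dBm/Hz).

Sensitivity = −174 + 10 log₁₀(B) + NF + SNR_min
= −174 + 85.95 + 2.31 + 6.30
= −79.44 dBm → −79.4 dBm

−79.4 dBm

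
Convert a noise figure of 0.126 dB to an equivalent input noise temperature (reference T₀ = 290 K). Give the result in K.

F = 10^(0.126/10) = 1.02944
T_e = (F − 1)·T₀ = (1.02944 − 1) × 290 = 8.54 K

8.54 K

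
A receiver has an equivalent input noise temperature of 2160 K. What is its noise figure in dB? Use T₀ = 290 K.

F = 1 + T_e/T₀ = 1 + 2160/290 = 8.44828
NF = 10 log₁₀(8.44828) = 9.27 dB

9.27 dB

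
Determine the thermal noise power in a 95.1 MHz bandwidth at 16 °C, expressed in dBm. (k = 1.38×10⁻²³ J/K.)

T = 16 °C + 273.15 = 289.15 K
P_n = kTB = 1.38×10⁻²³ × 289.15 × 9.51×10⁷ = 3.79×10⁻¹³ W
In dBm: 10 log₁₀(3.79×10⁻¹³ / 10⁻³) = −94.2 dBm

−94.2 dBm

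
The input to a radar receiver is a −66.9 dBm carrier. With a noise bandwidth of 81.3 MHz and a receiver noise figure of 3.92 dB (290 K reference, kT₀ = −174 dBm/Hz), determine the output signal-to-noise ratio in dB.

Noise floor: N = −174 + 10 log₁₀(B) + NF
10 log₁₀(8.13×10⁷) = 79.1 dB
N = −174 + 79.1 + 3.92 = −90.98 dBm
SNR = P_sig − N = −66.9 − (−90.98) = 24.08 dB → 24.1 dB

24.1 dB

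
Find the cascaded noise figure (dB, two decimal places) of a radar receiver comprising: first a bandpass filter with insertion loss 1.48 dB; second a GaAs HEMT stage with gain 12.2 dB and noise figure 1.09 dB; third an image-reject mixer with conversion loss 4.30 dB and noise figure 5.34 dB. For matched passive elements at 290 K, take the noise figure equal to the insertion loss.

3.04 dB

Convert to linear (a loss of L dB is a gain of −L dB): F_i = 10^(NF_i/10), G_i = 10^(G_i,dB/10)
  Stage 1: F_1 = 10^(1.48/10) = 1.406, G_1 = 10^(−1.48/10) = 0.7112
  Stage 2: F_2 = 10^(1.09/10) = 1.285, G_2 = 10^(12.2/10) = 16.60
  Stage 3: F_3 = 10^(5.34/10) = 3.420, G_3 = 10^(−4.30/10) = 0.3715
Friis cascade:
  F = 1.406 + (1.285 − 1)/0.7112 + (3.420 − 1)/11.80 = 2.012
NF = 10 log₁₀(2.012) = 3.04 dB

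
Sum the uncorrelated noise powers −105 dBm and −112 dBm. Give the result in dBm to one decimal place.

Convert to linear, add, convert back:
P₁ = 3.16×10⁻¹⁴ W, P₂ = 6.31×10⁻¹⁵ W
P_tot = 3.79×10⁻¹⁴ W → 10 log₁₀(P_tot / 10⁻³) = −104.2 dBm

−104.2 dBm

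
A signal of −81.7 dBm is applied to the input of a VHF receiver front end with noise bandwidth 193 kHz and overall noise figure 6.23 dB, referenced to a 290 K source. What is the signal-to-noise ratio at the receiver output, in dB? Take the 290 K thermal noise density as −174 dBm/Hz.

33.2 dB

Noise floor: N = −174 + 10 log₁₀(B) + NF
10 log₁₀(1.93×10⁵) = 52.86 dB
N = −174 + 52.86 + 6.23 = −114.91 dBm
SNR = P_sig − N = −81.7 − (−114.91) = 33.21 dB → 33.2 dB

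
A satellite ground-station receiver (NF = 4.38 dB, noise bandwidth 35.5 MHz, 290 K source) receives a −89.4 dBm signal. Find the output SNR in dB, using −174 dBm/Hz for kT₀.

Noise floor: N = −174 + 10 log₁₀(B) + NF
10 log₁₀(3.55×10⁷) = 75.5 dB
N = −174 + 75.5 + 4.38 = −94.12 dBm
SNR = P_sig − N = −89.4 − (−94.12) = 4.72 dB → 4.7 dB

4.7 dB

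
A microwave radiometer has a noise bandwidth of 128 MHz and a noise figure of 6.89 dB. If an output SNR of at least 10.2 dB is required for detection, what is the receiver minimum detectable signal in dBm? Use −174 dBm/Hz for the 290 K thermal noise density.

Sensitivity = −174 + 10 log₁₀(B) + NF + SNR_min
= −174 + 81.07 + 6.89 + 10.2
= −75.84 dBm → −75.8 dBm

−75.8 dBm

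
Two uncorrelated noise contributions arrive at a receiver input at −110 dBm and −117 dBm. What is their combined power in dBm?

−109.2 dBm

Convert to linear, add, convert back:
P₁ = 1.00×10⁻¹⁴ W, P₂ = 2.00×10⁻¹⁵ W
P_tot = 1.20×10⁻¹⁴ W → 10 log₁₀(P_tot / 10⁻³) = −109.2 dBm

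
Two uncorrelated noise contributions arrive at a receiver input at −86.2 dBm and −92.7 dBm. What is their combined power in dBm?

−85.3 dBm

Convert to linear, add, convert back:
P₁ = 2.40×10⁻¹² W, P₂ = 5.37×10⁻¹³ W
P_tot = 2.94×10⁻¹² W → 10 log₁₀(P_tot / 10⁻³) = −85.3 dBm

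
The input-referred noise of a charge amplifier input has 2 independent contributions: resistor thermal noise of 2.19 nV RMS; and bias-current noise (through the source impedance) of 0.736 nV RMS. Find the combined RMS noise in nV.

2.31 nV

Uncorrelated sources add in power (mean-square): V_tot = √(ΣV_i²)
V_tot = √[(2.19×10⁻⁹)² + (7.36×10⁻¹⁰)²] = 2.31×10⁻⁹ V = 2.31 nV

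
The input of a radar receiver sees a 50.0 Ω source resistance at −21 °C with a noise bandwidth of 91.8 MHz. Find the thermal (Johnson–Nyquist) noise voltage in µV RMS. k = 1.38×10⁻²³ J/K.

T = −21 °C + 273.15 = 252.15 K
V_n = √(4kTRB)
4kTRB = 4 × 1.38×10⁻²³ × 252.15 × 5.00×10¹ × 9.18×10⁷ = 6.39×10⁻¹¹ V²
V_n = √(6.39×10⁻¹¹) = 7.99×10⁻⁶ V = 7.99 µV

7.99 µV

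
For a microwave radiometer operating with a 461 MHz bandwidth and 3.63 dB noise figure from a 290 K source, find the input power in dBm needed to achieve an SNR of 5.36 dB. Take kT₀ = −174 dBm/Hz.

−78.4 dBm

Sensitivity = −174 + 10 log₁₀(B) + NF + SNR_min
= −174 + 86.64 + 3.63 + 5.36
= −78.37 dBm → −78.4 dBm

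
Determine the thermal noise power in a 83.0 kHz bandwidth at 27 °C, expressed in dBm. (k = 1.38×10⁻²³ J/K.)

T = 27 °C + 273.15 = 300.15 K
P_n = kTB = 1.38×10⁻²³ × 300.15 × 8.30×10⁴ = 3.44×10⁻¹⁶ W
In dBm: 10 log₁₀(3.44×10⁻¹⁶ / 10⁻³) = −124.6 dBm

−124.6 dBm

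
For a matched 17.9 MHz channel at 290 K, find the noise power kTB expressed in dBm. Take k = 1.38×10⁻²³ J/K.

−101.4 dBm

P_n = kTB = 1.38×10⁻²³ × 290 × 1.79×10⁷ = 7.16×10⁻¹⁴ W
In dBm: 10 log₁₀(7.16×10⁻¹⁴ / 10⁻³) = −101.4 dBm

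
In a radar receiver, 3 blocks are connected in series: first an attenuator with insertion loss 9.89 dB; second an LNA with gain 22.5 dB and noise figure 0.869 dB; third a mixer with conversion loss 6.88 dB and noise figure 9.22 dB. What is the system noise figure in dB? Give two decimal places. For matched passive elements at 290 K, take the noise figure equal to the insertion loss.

Convert to linear (a loss of L dB is a gain of −L dB): F_i = 10^(NF_i/10), G_i = 10^(G_i,dB/10)
  Stage 1: F_1 = 10^(9.89/10) = 9.750, G_1 = 10^(−9.89/10) = 0.1026
  Stage 2: F_2 = 10^(0.869/10) = 1.222, G_2 = 10^(22.5/10) = 177.8
  Stage 3: F_3 = 10^(9.22/10) = 8.356, G_3 = 10^(−6.88/10) = 0.2051
Friis cascade:
  F = 9.750 + (1.222 − 1)/0.1026 + (8.356 − 1)/18.24 = 12.31
NF = 10 log₁₀(12.31) = 10.90 dB

10.90 dB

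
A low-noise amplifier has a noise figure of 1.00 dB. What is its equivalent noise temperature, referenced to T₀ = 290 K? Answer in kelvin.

F = 10^(1.00/10) = 1.25893
T_e = (F − 1)·T₀ = (1.25893 − 1) × 290 = 75.1 K

75.1 K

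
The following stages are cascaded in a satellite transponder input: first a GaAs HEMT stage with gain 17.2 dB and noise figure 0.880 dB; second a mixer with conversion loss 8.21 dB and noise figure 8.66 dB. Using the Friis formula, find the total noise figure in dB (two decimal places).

Convert to linear (a loss of L dB is a gain of −L dB): F_i = 10^(NF_i/10), G_i = 10^(G_i,dB/10)
  Stage 1: F_1 = 10^(0.880/10) = 1.225, G_1 = 10^(17.2/10) = 52.48
  Stage 2: F_2 = 10^(8.66/10) = 7.345, G_2 = 10^(−8.21/10) = 0.1510
Friis cascade:
  F = 1.225 + (7.345 − 1)/52.48 = 1.346
NF = 10 log₁₀(1.346) = 1.29 dB

1.29 dB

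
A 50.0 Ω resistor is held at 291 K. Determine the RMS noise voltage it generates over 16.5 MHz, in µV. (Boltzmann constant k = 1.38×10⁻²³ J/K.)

V_n = √(4kTRB)
4kTRB = 4 × 1.38×10⁻²³ × 291 × 5.00×10¹ × 1.65×10⁷ = 1.33×10⁻¹¹ V²
V_n = √(1.33×10⁻¹¹) = 3.64×10⁻⁶ V = 3.64 µV

3.64 µV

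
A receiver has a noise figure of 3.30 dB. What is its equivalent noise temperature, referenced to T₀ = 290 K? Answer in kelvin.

330 K

F = 10^(3.30/10) = 2.13796
T_e = (F − 1)·T₀ = (2.13796 − 1) × 290 = 330 K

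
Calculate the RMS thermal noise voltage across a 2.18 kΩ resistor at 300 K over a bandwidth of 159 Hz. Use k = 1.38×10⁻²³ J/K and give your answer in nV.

75.8 nV

V_n = √(4kTRB)
4kTRB = 4 × 1.38×10⁻²³ × 300 × 2.18×10³ × 1.59×10² = 5.74×10⁻¹⁵ V²
V_n = √(5.74×10⁻¹⁵) = 7.58×10⁻⁸ V = 75.8 nV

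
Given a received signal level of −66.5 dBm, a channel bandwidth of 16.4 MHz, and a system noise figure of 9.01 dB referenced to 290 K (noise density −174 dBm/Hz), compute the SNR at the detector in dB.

Noise floor: N = −174 + 10 log₁₀(B) + NF
10 log₁₀(1.64×10⁷) = 72.15 dB
N = −174 + 72.15 + 9.01 = −92.84 dBm
SNR = P_sig − N = −66.5 − (−92.84) = 26.34 dB → 26.3 dB

26.3 dB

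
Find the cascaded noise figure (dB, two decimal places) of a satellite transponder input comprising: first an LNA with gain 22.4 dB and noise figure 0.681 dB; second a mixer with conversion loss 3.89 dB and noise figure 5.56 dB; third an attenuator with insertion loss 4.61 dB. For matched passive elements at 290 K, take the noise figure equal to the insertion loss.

0.83 dB

Convert to linear (a loss of L dB is a gain of −L dB): F_i = 10^(NF_i/10), G_i = 10^(G_i,dB/10)
  Stage 1: F_1 = 10^(0.681/10) = 1.170, G_1 = 10^(22.4/10) = 173.8
  Stage 2: F_2 = 10^(5.56/10) = 3.597, G_2 = 10^(−3.89/10) = 0.4083
  Stage 3: F_3 = 10^(4.61/10) = 2.891, G_3 = 10^(−4.61/10) = 0.3459
Friis cascade:
  F = 1.170 + (3.597 − 1)/173.8 + (2.891 − 1)/70.96 = 1.211
NF = 10 log₁₀(1.211) = 0.83 dB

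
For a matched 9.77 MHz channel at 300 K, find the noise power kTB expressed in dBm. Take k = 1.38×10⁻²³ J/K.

−103.9 dBm

P_n = kTB = 1.38×10⁻²³ × 300 × 9.77×10⁶ = 4.04×10⁻¹⁴ W
In dBm: 10 log₁₀(4.04×10⁻¹⁴ / 10⁻³) = −103.9 dBm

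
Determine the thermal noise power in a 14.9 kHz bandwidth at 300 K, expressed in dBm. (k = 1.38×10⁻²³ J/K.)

P_n = kTB = 1.38×10⁻²³ × 300 × 1.49×10⁴ = 6.17×10⁻¹⁷ W
In dBm: 10 log₁₀(6.17×10⁻¹⁷ / 10⁻³) = −132.1 dBm

−132.1 dBm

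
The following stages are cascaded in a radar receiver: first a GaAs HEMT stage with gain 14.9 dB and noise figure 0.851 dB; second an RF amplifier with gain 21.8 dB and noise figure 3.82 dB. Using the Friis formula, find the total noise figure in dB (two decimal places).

1.01 dB

Convert to linear (a loss of L dB is a gain of −L dB): F_i = 10^(NF_i/10), G_i = 10^(G_i,dB/10)
  Stage 1: F_1 = 10^(0.851/10) = 1.216, G_1 = 10^(14.9/10) = 30.90
  Stage 2: F_2 = 10^(3.82/10) = 2.410, G_2 = 10^(21.8/10) = 151.4
Friis cascade:
  F = 1.216 + (2.410 − 1)/30.90 = 1.262
NF = 10 log₁₀(1.262) = 1.01 dB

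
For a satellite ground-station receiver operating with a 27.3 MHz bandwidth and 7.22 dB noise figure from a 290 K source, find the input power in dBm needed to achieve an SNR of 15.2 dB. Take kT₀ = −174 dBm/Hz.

Sensitivity = −174 + 10 log₁₀(B) + NF + SNR_min
= −174 + 74.36 + 7.22 + 15.2
= −77.22 dBm → −77.2 dBm

−77.2 dBm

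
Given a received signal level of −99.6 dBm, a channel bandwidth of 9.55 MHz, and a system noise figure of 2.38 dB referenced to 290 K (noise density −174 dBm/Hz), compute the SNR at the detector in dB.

Noise floor: N = −174 + 10 log₁₀(B) + NF
10 log₁₀(9.55×10⁶) = 69.8 dB
N = −174 + 69.8 + 2.38 = −101.82 dBm
SNR = P_sig − N = −99.6 − (−101.82) = 2.22 dB → 2.2 dB

2.2 dB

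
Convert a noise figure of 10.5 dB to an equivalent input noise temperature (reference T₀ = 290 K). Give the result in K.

2964 K

F = 10^(10.5/10) = 11.2202
T_e = (F − 1)·T₀ = (11.2202 − 1) × 290 = 2964 K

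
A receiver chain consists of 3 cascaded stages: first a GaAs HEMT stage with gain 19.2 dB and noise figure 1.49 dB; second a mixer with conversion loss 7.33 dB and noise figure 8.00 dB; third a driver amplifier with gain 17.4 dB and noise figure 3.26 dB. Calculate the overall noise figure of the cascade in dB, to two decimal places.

1.89 dB

Convert to linear (a loss of L dB is a gain of −L dB): F_i = 10^(NF_i/10), G_i = 10^(G_i,dB/10)
  Stage 1: F_1 = 10^(1.49/10) = 1.409, G_1 = 10^(19.2/10) = 83.18
  Stage 2: F_2 = 10^(8.00/10) = 6.310, G_2 = 10^(−7.33/10) = 0.1849
  Stage 3: F_3 = 10^(3.26/10) = 2.118, G_3 = 10^(17.4/10) = 54.95
Friis cascade:
  F = 1.409 + (6.310 − 1)/83.18 + (2.118 − 1)/15.38 = 1.546
NF = 10 log₁₀(1.546) = 1.89 dB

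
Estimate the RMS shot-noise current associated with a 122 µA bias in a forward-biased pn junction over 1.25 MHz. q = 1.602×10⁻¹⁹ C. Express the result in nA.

I_n = √(2qI·B)
2qI·B = 2 × 1.602×10⁻¹⁹ × 1.22×10⁻⁴ × 1.25×10⁶ = 4.89×10⁻¹⁷ A²
I_n = √(4.89×10⁻¹⁷) = 6.99×10⁻⁹ A = 6.99 nA

6.99 nA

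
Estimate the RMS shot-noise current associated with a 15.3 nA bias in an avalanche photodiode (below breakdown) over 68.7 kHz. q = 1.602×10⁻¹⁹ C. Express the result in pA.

I_n = √(2qI·B)
2qI·B = 2 × 1.602×10⁻¹⁹ × 1.53×10⁻⁸ × 6.87×10⁴ = 3.37×10⁻²² A²
I_n = √(3.37×10⁻²²) = 1.84×10⁻¹¹ A = 18.4 pA

18.4 pA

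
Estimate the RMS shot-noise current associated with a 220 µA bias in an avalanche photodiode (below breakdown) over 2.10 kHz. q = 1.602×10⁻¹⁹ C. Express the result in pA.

I_n = √(2qI·B)
2qI·B = 2 × 1.602×10⁻¹⁹ × 2.20×10⁻⁴ × 2.10×10³ = 1.48×10⁻¹⁹ A²
I_n = √(1.48×10⁻¹⁹) = 3.85×10⁻¹⁰ A = 385 pA

385 pA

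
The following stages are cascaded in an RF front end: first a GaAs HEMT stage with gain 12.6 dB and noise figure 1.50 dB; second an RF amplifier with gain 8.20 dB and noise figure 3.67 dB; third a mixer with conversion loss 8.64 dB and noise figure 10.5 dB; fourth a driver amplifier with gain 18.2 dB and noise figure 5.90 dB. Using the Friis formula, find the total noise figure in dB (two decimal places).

Convert to linear (a loss of L dB is a gain of −L dB): F_i = 10^(NF_i/10), G_i = 10^(G_i,dB/10)
  Stage 1: F_1 = 10^(1.50/10) = 1.413, G_1 = 10^(12.6/10) = 18.20
  Stage 2: F_2 = 10^(3.67/10) = 2.328, G_2 = 10^(8.20/10) = 6.607
  Stage 3: F_3 = 10^(10.5/10) = 11.22, G_3 = 10^(−8.64/10) = 0.1368
  Stage 4: F_4 = 10^(5.90/10) = 3.890, G_4 = 10^(18.2/10) = 66.07
Friis cascade:
  F = 1.413 + (2.328 − 1)/18.20 + (11.22 − 1)/120.2 + (3.890 − 1)/16.44 = 1.746
NF = 10 log₁₀(1.746) = 2.42 dB

2.42 dB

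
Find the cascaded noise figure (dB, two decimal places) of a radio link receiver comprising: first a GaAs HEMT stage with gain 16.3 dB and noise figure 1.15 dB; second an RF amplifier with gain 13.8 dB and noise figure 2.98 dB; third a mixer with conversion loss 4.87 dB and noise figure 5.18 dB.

1.23 dB

Convert to linear (a loss of L dB is a gain of −L dB): F_i = 10^(NF_i/10), G_i = 10^(G_i,dB/10)
  Stage 1: F_1 = 10^(1.15/10) = 1.303, G_1 = 10^(16.3/10) = 42.66
  Stage 2: F_2 = 10^(2.98/10) = 1.986, G_2 = 10^(13.8/10) = 23.99
  Stage 3: F_3 = 10^(5.18/10) = 3.296, G_3 = 10^(−4.87/10) = 0.3258
Friis cascade:
  F = 1.303 + (1.986 − 1)/42.66 + (3.296 − 1)/1023 = 1.329
NF = 10 log₁₀(1.329) = 1.23 dB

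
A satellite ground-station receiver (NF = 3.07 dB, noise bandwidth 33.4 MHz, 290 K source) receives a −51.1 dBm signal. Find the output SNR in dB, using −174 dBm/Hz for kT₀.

44.6 dB

Noise floor: N = −174 + 10 log₁₀(B) + NF
10 log₁₀(3.34×10⁷) = 75.24 dB
N = −174 + 75.24 + 3.07 = −95.69 dBm
SNR = P_sig − N = −51.1 − (−95.69) = 44.59 dB → 44.6 dB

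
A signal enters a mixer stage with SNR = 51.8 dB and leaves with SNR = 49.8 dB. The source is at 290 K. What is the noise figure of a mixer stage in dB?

2.0 dB

NF (dB) = SNR_in(dB) − SNR_out(dB) when the source is at T₀
NF = 51.8 − 49.8 = 2.0 dB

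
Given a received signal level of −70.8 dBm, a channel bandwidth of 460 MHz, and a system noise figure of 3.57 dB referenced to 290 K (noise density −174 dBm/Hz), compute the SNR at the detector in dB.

13.0 dB

Noise floor: N = −174 + 10 log₁₀(B) + NF
10 log₁₀(4.60×10⁸) = 86.63 dB
N = −174 + 86.63 + 3.57 = −83.80 dBm
SNR = P_sig − N = −70.8 − (−83.80) = 13.00 dB → 13.0 dB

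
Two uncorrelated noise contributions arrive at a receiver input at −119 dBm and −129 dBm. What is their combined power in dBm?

Convert to linear, add, convert back:
P₁ = 1.26×10⁻¹⁵ W, P₂ = 1.26×10⁻¹⁶ W
P_tot = 1.38×10⁻¹⁵ W → 10 log₁₀(P_tot / 10⁻³) = −118.6 dBm

−118.6 dBm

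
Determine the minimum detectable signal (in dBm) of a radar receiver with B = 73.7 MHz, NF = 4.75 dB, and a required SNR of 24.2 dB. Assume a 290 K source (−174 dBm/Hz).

Sensitivity = −174 + 10 log₁₀(B) + NF + SNR_min
= −174 + 78.67 + 4.75 + 24.2
= −66.38 dBm → −66.4 dBm

−66.4 dBm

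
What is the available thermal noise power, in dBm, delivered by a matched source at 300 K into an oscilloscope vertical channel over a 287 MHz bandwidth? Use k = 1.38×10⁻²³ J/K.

−89.3 dBm

P_n = kTB = 1.38×10⁻²³ × 300 × 2.87×10⁸ = 1.19×10⁻¹² W
In dBm: 10 log₁₀(1.19×10⁻¹² / 10⁻³) = −89.3 dBm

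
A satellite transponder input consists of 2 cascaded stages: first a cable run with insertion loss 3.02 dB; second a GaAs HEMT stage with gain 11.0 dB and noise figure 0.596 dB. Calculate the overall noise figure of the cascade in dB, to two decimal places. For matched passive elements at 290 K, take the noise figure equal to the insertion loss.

Convert to linear (a loss of L dB is a gain of −L dB): F_i = 10^(NF_i/10), G_i = 10^(G_i,dB/10)
  Stage 1: F_1 = 10^(3.02/10) = 2.004, G_1 = 10^(−3.02/10) = 0.4989
  Stage 2: F_2 = 10^(0.596/10) = 1.147, G_2 = 10^(11.0/10) = 12.59
Friis cascade:
  F = 2.004 + (1.147 − 1)/0.4989 = 2.299
NF = 10 log₁₀(2.299) = 3.62 dB

3.62 dB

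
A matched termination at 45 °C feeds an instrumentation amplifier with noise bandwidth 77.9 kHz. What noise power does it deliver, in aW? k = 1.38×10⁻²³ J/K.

T = 45 °C + 273.15 = 318.15 K
P_n = kTB = 1.38×10⁻²³ × 318.15 × 7.79×10⁴ = 3.42×10⁻¹⁶ W = 342 aW

342 aW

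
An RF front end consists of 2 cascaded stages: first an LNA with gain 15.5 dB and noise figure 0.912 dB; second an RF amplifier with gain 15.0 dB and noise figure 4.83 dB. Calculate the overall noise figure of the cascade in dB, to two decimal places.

1.11 dB

Convert to linear (a loss of L dB is a gain of −L dB): F_i = 10^(NF_i/10), G_i = 10^(G_i,dB/10)
  Stage 1: F_1 = 10^(0.912/10) = 1.234, G_1 = 10^(15.5/10) = 35.48
  Stage 2: F_2 = 10^(4.83/10) = 3.041, G_2 = 10^(15.0/10) = 31.62
Friis cascade:
  F = 1.234 + (3.041 − 1)/35.48 = 1.291
NF = 10 log₁₀(1.291) = 1.11 dB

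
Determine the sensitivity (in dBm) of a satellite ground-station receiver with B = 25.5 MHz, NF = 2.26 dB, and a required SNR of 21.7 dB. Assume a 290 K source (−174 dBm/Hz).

Sensitivity = −174 + 10 log₁₀(B) + NF + SNR_min
= −174 + 74.07 + 2.26 + 21.7
= −75.97 dBm → −76.0 dBm

−76.0 dBm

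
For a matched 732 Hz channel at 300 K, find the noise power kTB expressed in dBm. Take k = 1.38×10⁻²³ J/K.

P_n = kTB = 1.38×10⁻²³ × 300 × 7.32×10² = 3.03×10⁻¹⁸ W
In dBm: 10 log₁₀(3.03×10⁻¹⁸ / 10⁻³) = −145.2 dBm

−145.2 dBm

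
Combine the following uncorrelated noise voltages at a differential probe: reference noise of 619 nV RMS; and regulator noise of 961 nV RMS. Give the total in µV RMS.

1.14 µV

Uncorrelated sources add in power (mean-square): V_tot = √(ΣV_i²)
V_tot = √[(6.19×10⁻⁷)² + (9.61×10⁻⁷)²] = 1.14×10⁻⁶ V = 1.14 µV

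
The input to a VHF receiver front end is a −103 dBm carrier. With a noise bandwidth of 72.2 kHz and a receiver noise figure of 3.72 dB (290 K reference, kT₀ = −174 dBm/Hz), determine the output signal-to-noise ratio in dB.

18.7 dB

Noise floor: N = −174 + 10 log₁₀(B) + NF
10 log₁₀(7.22×10⁴) = 48.59 dB
N = −174 + 48.59 + 3.72 = −121.69 dBm
SNR = P_sig − N = −103 − (−121.69) = 18.69 dB → 18.7 dB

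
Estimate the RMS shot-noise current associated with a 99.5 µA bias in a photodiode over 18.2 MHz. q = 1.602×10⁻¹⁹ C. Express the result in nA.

I_n = √(2qI·B)
2qI·B = 2 × 1.602×10⁻¹⁹ × 9.95×10⁻⁵ × 1.82×10⁷ = 5.80×10⁻¹⁶ A²
I_n = √(5.80×10⁻¹⁶) = 2.41×10⁻⁸ A = 24.1 nA

24.1 nA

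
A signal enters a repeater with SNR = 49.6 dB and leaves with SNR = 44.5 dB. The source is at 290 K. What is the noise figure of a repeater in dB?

5.1 dB

NF (dB) = SNR_in(dB) − SNR_out(dB) when the source is at T₀
NF = 49.6 − 44.5 = 5.1 dB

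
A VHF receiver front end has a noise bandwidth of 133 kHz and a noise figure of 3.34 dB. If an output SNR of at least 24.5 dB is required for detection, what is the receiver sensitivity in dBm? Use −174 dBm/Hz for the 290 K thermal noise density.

−94.9 dBm

Sensitivity = −174 + 10 log₁₀(B) + NF + SNR_min
= −174 + 51.24 + 3.34 + 24.5
= −94.92 dBm → −94.9 dBm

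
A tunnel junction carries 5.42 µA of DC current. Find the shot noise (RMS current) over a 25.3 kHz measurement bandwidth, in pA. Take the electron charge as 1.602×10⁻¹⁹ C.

I_n = √(2qI·B)
2qI·B = 2 × 1.602×10⁻¹⁹ × 5.42×10⁻⁶ × 2.53×10⁴ = 4.39×10⁻²⁰ A²
I_n = √(4.39×10⁻²⁰) = 2.10×10⁻¹⁰ A = 210 pA

210 pA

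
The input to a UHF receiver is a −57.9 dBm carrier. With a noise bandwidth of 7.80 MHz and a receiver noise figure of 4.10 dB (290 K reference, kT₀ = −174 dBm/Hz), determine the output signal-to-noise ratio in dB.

Noise floor: N = −174 + 10 log₁₀(B) + NF
10 log₁₀(7.80×10⁶) = 68.92 dB
N = −174 + 68.92 + 4.10 = −100.98 dBm
SNR = P_sig − N = −57.9 − (−100.98) = 43.08 dB → 43.1 dB

43.1 dB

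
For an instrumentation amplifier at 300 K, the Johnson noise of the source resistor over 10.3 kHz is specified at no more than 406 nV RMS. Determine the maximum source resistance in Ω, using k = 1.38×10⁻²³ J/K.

Johnson–Nyquist: V_n = √(4kTRB) ⇒ R = V_n² / (4kTB)
4kTB = 4 × 1.38×10⁻²³ × 300 × 1.03×10⁴ = 1.71×10⁻¹⁶
R = (4.06×10⁻⁷)² / 1.71×10⁻¹⁶ = 9.66×10² Ω = 966 Ω

966 Ω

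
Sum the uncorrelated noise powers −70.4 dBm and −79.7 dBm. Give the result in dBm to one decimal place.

−69.9 dBm

Convert to linear, add, convert back:
P₁ = 9.12×10⁻¹¹ W, P₂ = 1.07×10⁻¹¹ W
P_tot = 1.02×10⁻¹⁰ W → 10 log₁₀(P_tot / 10⁻³) = −69.9 dBm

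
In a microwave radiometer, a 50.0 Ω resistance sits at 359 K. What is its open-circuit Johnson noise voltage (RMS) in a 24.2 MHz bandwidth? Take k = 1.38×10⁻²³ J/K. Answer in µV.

4.90 µV

V_n = √(4kTRB)
4kTRB = 4 × 1.38×10⁻²³ × 359 × 5.00×10¹ × 2.42×10⁷ = 2.40×10⁻¹¹ V²
V_n = √(2.40×10⁻¹¹) = 4.90×10⁻⁶ V = 4.90 µV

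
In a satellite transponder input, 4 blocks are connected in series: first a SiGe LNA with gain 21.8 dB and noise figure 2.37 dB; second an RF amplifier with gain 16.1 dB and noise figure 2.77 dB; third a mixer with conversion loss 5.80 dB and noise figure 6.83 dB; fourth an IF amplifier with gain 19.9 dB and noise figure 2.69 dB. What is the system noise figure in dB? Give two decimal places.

Convert to linear (a loss of L dB is a gain of −L dB): F_i = 10^(NF_i/10), G_i = 10^(G_i,dB/10)
  Stage 1: F_1 = 10^(2.37/10) = 1.726, G_1 = 10^(21.8/10) = 151.4
  Stage 2: F_2 = 10^(2.77/10) = 1.892, G_2 = 10^(16.1/10) = 40.74
  Stage 3: F_3 = 10^(6.83/10) = 4.819, G_3 = 10^(−5.80/10) = 0.2630
  Stage 4: F_4 = 10^(2.69/10) = 1.858, G_4 = 10^(19.9/10) = 97.72
Friis cascade:
  F = 1.726 + (1.892 − 1)/151.4 + (4.819 − 1)/6166 + (1.858 − 1)/1622 = 1.733
NF = 10 log₁₀(1.733) = 2.39 dB

2.39 dB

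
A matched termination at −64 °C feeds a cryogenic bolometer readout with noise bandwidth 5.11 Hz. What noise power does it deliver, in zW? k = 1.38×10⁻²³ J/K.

14.7 zW

T = −64 °C + 273.15 = 209.15 K
P_n = kTB = 1.38×10⁻²³ × 209.15 × 5.11×10⁰ = 1.47×10⁻²⁰ W = 14.7 zW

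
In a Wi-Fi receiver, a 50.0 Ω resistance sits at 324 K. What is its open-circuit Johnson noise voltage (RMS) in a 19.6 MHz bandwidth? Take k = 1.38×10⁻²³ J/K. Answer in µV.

4.19 µV

V_n = √(4kTRB)
4kTRB = 4 × 1.38×10⁻²³ × 324 × 5.00×10¹ × 1.96×10⁷ = 1.75×10⁻¹¹ V²
V_n = √(1.75×10⁻¹¹) = 4.19×10⁻⁶ V = 4.19 µV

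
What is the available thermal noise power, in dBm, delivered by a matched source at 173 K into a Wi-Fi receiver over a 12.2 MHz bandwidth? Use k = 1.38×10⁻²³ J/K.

P_n = kTB = 1.38×10⁻²³ × 173 × 1.22×10⁷ = 2.91×10⁻¹⁴ W
In dBm: 10 log₁₀(2.91×10⁻¹⁴ / 10⁻³) = −105.4 dBm

−105.4 dBm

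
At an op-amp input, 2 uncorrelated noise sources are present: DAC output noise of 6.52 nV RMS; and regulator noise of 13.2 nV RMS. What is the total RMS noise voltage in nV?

14.7 nV

Uncorrelated sources add in power (mean-square): V_tot = √(ΣV_i²)
V_tot = √[(6.52×10⁻⁹)² + (1.32×10⁻⁸)²] = 1.47×10⁻⁸ V = 14.7 nV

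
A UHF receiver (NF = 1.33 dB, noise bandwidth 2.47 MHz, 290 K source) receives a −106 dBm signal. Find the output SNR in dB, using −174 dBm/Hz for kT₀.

2.7 dB

Noise floor: N = −174 + 10 log₁₀(B) + NF
10 log₁₀(2.47×10⁶) = 63.93 dB
N = −174 + 63.93 + 1.33 = −108.74 dBm
SNR = P_sig − N = −106 − (−108.74) = 2.74 dB → 2.7 dB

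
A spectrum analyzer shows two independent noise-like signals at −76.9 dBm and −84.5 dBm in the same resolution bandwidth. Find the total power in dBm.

Convert to linear, add, convert back:
P₁ = 2.04×10⁻¹¹ W, P₂ = 3.55×10⁻¹² W
P_tot = 2.40×10⁻¹¹ W → 10 log₁₀(P_tot / 10⁻³) = −76.2 dBm

−76.2 dBm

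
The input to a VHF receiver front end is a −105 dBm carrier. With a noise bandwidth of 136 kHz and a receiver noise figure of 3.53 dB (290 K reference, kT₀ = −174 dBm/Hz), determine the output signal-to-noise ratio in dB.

Noise floor: N = −174 + 10 log₁₀(B) + NF
10 log₁₀(1.36×10⁵) = 51.34 dB
N = −174 + 51.34 + 3.53 = −119.13 dBm
SNR = P_sig − N = −105 − (−119.13) = 14.13 dB → 14.1 dB

14.1 dB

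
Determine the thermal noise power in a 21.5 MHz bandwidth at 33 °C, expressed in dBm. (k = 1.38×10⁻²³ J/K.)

T = 33 °C + 273.15 = 306.15 K
P_n = kTB = 1.38×10⁻²³ × 306.15 × 2.15×10⁷ = 9.08×10⁻¹⁴ W
In dBm: 10 log₁₀(9.08×10⁻¹⁴ / 10⁻³) = −100.4 dBm

−100.4 dBm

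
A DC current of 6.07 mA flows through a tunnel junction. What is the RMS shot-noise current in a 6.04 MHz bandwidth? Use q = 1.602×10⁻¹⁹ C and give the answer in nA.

I_n = √(2qI·B)
2qI·B = 2 × 1.602×10⁻¹⁹ × 6.07×10⁻³ × 6.04×10⁶ = 1.17×10⁻¹⁴ A²
I_n = √(1.17×10⁻¹⁴) = 1.08×10⁻⁷ A = 108 nA

108 nA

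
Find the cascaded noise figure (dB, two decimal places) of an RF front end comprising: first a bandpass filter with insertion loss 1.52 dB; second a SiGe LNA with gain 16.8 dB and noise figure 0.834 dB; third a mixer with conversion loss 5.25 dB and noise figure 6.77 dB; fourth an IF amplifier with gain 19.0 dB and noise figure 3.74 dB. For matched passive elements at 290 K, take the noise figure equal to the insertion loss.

2.94 dB

Convert to linear (a loss of L dB is a gain of −L dB): F_i = 10^(NF_i/10), G_i = 10^(G_i,dB/10)
  Stage 1: F_1 = 10^(1.52/10) = 1.419, G_1 = 10^(−1.52/10) = 0.7047
  Stage 2: F_2 = 10^(0.834/10) = 1.212, G_2 = 10^(16.8/10) = 47.86
  Stage 3: F_3 = 10^(6.77/10) = 4.753, G_3 = 10^(−5.25/10) = 0.2985
  Stage 4: F_4 = 10^(3.74/10) = 2.366, G_4 = 10^(19.0/10) = 79.43
Friis cascade:
  F = 1.419 + (1.212 − 1)/0.7047 + (4.753 − 1)/33.73 + (2.366 − 1)/10.07 = 1.966
NF = 10 log₁₀(1.966) = 2.94 dB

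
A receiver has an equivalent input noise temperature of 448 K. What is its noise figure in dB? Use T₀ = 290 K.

F = 1 + T_e/T₀ = 1 + 448/290 = 2.54483
NF = 10 log₁₀(2.54483) = 4.06 dB

4.06 dB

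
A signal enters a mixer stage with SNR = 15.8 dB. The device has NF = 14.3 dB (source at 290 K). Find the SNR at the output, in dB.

1.5 dB

By definition F = SNR_in/SNR_out, so in dB: SNR_out = SNR_in − NF
SNR_out = 15.8 − 14.3 = 1.5 dB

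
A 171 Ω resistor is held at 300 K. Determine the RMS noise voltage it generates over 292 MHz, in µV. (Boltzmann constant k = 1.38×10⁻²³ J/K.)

28.8 µV

V_n = √(4kTRB)
4kTRB = 4 × 1.38×10⁻²³ × 300 × 1.71×10² × 2.92×10⁸ = 8.27×10⁻¹⁰ V²
V_n = √(8.27×10⁻¹⁰) = 2.88×10⁻⁵ V = 28.8 µV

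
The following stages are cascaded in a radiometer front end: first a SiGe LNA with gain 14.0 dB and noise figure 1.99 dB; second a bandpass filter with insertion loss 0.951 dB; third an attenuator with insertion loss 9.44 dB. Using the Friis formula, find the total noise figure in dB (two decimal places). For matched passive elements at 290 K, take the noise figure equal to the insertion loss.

2.96 dB

Convert to linear (a loss of L dB is a gain of −L dB): F_i = 10^(NF_i/10), G_i = 10^(G_i,dB/10)
  Stage 1: F_1 = 10^(1.99/10) = 1.581, G_1 = 10^(14.0/10) = 25.12
  Stage 2: F_2 = 10^(0.951/10) = 1.245, G_2 = 10^(−0.951/10) = 0.8033
  Stage 3: F_3 = 10^(9.44/10) = 8.790, G_3 = 10^(−9.44/10) = 0.1138
Friis cascade:
  F = 1.581 + (1.245 − 1)/25.12 + (8.790 − 1)/20.18 = 1.977
NF = 10 log₁₀(1.977) = 2.96 dB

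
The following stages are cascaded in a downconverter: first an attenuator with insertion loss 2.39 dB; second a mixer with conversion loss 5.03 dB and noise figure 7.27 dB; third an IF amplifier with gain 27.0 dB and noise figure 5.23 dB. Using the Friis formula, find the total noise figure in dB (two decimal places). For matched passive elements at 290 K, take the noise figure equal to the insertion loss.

Convert to linear (a loss of L dB is a gain of −L dB): F_i = 10^(NF_i/10), G_i = 10^(G_i,dB/10)
  Stage 1: F_1 = 10^(2.39/10) = 1.734, G_1 = 10^(−2.39/10) = 0.5768
  Stage 2: F_2 = 10^(7.27/10) = 5.333, G_2 = 10^(−5.03/10) = 0.3141
  Stage 3: F_3 = 10^(5.23/10) = 3.334, G_3 = 10^(27.0/10) = 501.2
Friis cascade:
  F = 1.734 + (5.333 − 1)/0.5768 + (3.334 − 1)/0.1811 = 22.13
NF = 10 log₁₀(22.13) = 13.45 dB

13.45 dB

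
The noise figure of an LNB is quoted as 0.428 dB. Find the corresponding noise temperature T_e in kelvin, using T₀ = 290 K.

F = 10^(0.428/10) = 1.10357
T_e = (F − 1)·T₀ = (1.10357 − 1) × 290 = 30.0 K

30.0 K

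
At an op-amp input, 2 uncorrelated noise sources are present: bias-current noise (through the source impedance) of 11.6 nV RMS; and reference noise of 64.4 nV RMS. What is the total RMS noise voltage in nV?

65.4 nV

Uncorrelated sources add in power (mean-square): V_tot = √(ΣV_i²)
V_tot = √[(1.16×10⁻⁸)² + (6.44×10⁻⁸)²] = 6.54×10⁻⁸ V = 65.4 nV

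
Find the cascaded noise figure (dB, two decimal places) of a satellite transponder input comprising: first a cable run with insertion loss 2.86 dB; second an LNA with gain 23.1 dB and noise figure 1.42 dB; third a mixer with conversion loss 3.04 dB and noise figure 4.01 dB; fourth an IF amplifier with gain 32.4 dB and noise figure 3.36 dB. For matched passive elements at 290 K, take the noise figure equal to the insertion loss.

Convert to linear (a loss of L dB is a gain of −L dB): F_i = 10^(NF_i/10), G_i = 10^(G_i,dB/10)
  Stage 1: F_1 = 10^(2.86/10) = 1.932, G_1 = 10^(−2.86/10) = 0.5176
  Stage 2: F_2 = 10^(1.42/10) = 1.387, G_2 = 10^(23.1/10) = 204.2
  Stage 3: F_3 = 10^(4.01/10) = 2.518, G_3 = 10^(−3.04/10) = 0.4966
  Stage 4: F_4 = 10^(3.36/10) = 2.168, G_4 = 10^(32.4/10) = 1738
Friis cascade:
  F = 1.932 + (1.387 − 1)/0.5176 + (2.518 − 1)/105.7 + (2.168 − 1)/52.48 = 2.716
NF = 10 log₁₀(2.716) = 4.34 dB

4.34 dB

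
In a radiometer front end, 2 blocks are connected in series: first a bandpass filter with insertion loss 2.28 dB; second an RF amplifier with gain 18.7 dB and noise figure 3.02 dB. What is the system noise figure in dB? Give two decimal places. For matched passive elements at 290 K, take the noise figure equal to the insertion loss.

5.30 dB

Convert to linear (a loss of L dB is a gain of −L dB): F_i = 10^(NF_i/10), G_i = 10^(G_i,dB/10)
  Stage 1: F_1 = 10^(2.28/10) = 1.690, G_1 = 10^(−2.28/10) = 0.5916
  Stage 2: F_2 = 10^(3.02/10) = 2.004, G_2 = 10^(18.7/10) = 74.13
Friis cascade:
  F = 1.690 + (2.004 − 1)/0.5916 = 3.388
NF = 10 log₁₀(3.388) = 5.30 dB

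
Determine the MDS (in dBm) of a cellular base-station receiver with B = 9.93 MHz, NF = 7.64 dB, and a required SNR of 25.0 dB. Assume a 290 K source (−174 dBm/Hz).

Sensitivity = −174 + 10 log₁₀(B) + NF + SNR_min
= −174 + 69.97 + 7.64 + 25.0
= −71.39 dBm → −71.4 dBm

−71.4 dBm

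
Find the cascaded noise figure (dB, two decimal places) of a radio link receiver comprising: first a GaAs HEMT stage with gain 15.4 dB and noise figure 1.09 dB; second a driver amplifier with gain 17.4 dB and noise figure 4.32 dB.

1.25 dB

Convert to linear (a loss of L dB is a gain of −L dB): F_i = 10^(NF_i/10), G_i = 10^(G_i,dB/10)
  Stage 1: F_1 = 10^(1.09/10) = 1.285, G_1 = 10^(15.4/10) = 34.67
  Stage 2: F_2 = 10^(4.32/10) = 2.704, G_2 = 10^(17.4/10) = 54.95
Friis cascade:
  F = 1.285 + (2.704 − 1)/34.67 = 1.334
NF = 10 log₁₀(1.334) = 1.25 dB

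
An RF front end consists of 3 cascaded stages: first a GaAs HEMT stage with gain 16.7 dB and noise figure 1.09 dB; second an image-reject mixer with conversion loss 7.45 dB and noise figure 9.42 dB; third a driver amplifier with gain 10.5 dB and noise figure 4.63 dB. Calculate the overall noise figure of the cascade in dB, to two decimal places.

2.25 dB

Convert to linear (a loss of L dB is a gain of −L dB): F_i = 10^(NF_i/10), G_i = 10^(G_i,dB/10)
  Stage 1: F_1 = 10^(1.09/10) = 1.285, G_1 = 10^(16.7/10) = 46.77
  Stage 2: F_2 = 10^(9.42/10) = 8.750, G_2 = 10^(−7.45/10) = 0.1799
  Stage 3: F_3 = 10^(4.63/10) = 2.904, G_3 = 10^(10.5/10) = 11.22
Friis cascade:
  F = 1.285 + (8.750 − 1)/46.77 + (2.904 − 1)/8.414 = 1.677
NF = 10 log₁₀(1.677) = 2.25 dB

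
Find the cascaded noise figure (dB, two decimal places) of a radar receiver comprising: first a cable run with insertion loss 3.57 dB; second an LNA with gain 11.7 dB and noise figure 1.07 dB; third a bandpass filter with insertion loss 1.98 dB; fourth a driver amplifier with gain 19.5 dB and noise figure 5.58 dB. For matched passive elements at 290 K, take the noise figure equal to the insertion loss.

5.60 dB

Convert to linear (a loss of L dB is a gain of −L dB): F_i = 10^(NF_i/10), G_i = 10^(G_i,dB/10)
  Stage 1: F_1 = 10^(3.57/10) = 2.275, G_1 = 10^(−3.57/10) = 0.4395
  Stage 2: F_2 = 10^(1.07/10) = 1.279, G_2 = 10^(11.7/10) = 14.79
  Stage 3: F_3 = 10^(1.98/10) = 1.578, G_3 = 10^(−1.98/10) = 0.6339
  Stage 4: F_4 = 10^(5.58/10) = 3.614, G_4 = 10^(19.5/10) = 89.13
Friis cascade:
  F = 2.275 + (1.279 − 1)/0.4395 + (1.578 − 1)/6.501 + (3.614 − 1)/4.121 = 3.634
NF = 10 log₁₀(3.634) = 5.60 dB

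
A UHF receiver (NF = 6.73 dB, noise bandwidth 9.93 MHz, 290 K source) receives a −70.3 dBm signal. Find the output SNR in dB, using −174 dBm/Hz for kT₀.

Noise floor: N = −174 + 10 log₁₀(B) + NF
10 log₁₀(9.93×10⁶) = 69.97 dB
N = −174 + 69.97 + 6.73 = −97.30 dBm
SNR = P_sig − N = −70.3 − (−97.30) = 27.00 dB → 27.0 dB

27.0 dB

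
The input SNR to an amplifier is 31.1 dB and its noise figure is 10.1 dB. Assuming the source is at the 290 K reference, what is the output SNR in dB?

By definition F = SNR_in/SNR_out, so in dB: SNR_out = SNR_in − NF
SNR_out = 31.1 − 10.1 = 21.0 dB

21.0 dB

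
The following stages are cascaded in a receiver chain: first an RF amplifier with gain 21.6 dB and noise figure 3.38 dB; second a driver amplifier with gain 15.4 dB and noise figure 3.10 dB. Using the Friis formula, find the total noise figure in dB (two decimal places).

3.39 dB

Convert to linear (a loss of L dB is a gain of −L dB): F_i = 10^(NF_i/10), G_i = 10^(G_i,dB/10)
  Stage 1: F_1 = 10^(3.38/10) = 2.178, G_1 = 10^(21.6/10) = 144.5
  Stage 2: F_2 = 10^(3.10/10) = 2.042, G_2 = 10^(15.4/10) = 34.67
Friis cascade:
  F = 2.178 + (2.042 − 1)/144.5 = 2.185
NF = 10 log₁₀(2.185) = 3.39 dB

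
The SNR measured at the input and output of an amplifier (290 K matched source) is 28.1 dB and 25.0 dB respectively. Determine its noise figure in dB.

NF (dB) = SNR_in(dB) − SNR_out(dB) when the source is at T₀
NF = 28.1 − 25.0 = 3.1 dB

3.1 dB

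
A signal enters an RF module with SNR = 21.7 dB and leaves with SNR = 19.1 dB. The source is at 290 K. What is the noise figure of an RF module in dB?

2.6 dB

NF (dB) = SNR_in(dB) − SNR_out(dB) when the source is at T₀
NF = 21.7 − 19.1 = 2.6 dB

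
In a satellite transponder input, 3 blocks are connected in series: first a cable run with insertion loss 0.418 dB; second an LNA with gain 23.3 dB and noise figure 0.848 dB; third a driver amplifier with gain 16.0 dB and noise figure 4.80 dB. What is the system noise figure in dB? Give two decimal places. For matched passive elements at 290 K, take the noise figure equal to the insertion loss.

Convert to linear (a loss of L dB is a gain of −L dB): F_i = 10^(NF_i/10), G_i = 10^(G_i,dB/10)
  Stage 1: F_1 = 10^(0.418/10) = 1.101, G_1 = 10^(−0.418/10) = 0.9082
  Stage 2: F_2 = 10^(0.848/10) = 1.216, G_2 = 10^(23.3/10) = 213.8
  Stage 3: F_3 = 10^(4.80/10) = 3.020, G_3 = 10^(16.0/10) = 39.81
Friis cascade:
  F = 1.101 + (1.216 − 1)/0.9082 + (3.020 − 1)/194.2 = 1.349
NF = 10 log₁₀(1.349) = 1.30 dB

1.30 dB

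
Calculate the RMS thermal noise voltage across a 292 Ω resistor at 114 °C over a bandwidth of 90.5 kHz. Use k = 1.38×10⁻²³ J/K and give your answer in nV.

T = 114 °C + 273.15 = 387.15 K
V_n = √(4kTRB)
4kTRB = 4 × 1.38×10⁻²³ × 387.15 × 2.92×10² × 9.05×10⁴ = 5.65×10⁻¹³ V²
V_n = √(5.65×10⁻¹³) = 7.51×10⁻⁷ V = 751 nV

751 nV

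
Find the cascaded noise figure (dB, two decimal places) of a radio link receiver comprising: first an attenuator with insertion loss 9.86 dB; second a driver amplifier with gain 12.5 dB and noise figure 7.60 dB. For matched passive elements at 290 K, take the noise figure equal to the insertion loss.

Convert to linear (a loss of L dB is a gain of −L dB): F_i = 10^(NF_i/10), G_i = 10^(G_i,dB/10)
  Stage 1: F_1 = 10^(9.86/10) = 9.683, G_1 = 10^(−9.86/10) = 0.1033
  Stage 2: F_2 = 10^(7.60/10) = 5.754, G_2 = 10^(12.5/10) = 17.78
Friis cascade:
  F = 9.683 + (5.754 − 1)/0.1033 = 55.72
NF = 10 log₁₀(55.72) = 17.46 dB

17.46 dB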